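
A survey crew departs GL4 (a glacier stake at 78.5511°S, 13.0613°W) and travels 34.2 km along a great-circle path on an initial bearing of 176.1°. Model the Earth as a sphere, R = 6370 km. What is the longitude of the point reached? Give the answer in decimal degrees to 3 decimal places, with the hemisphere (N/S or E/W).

δ = d/R = 34.2/6370 = 0.005369 rad
φ₂ = arcsin(sin φ₁ cos δ + cos φ₁ sin δ cos θ)
   = arcsin(-0.98010·0.99999 + 0.19849·0.00537·-0.99768) = -78.85798°
λ₂ = λ₁ + atan2(sin θ sin δ cos φ₁, cos δ − sin φ₁ sin φ₂) = -12.95303°

12.953°W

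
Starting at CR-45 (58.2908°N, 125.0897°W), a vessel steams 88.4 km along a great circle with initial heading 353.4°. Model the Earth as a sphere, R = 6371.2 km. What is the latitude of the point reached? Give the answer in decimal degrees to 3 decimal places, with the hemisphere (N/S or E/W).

59.080°N

δ = d/R = 88.4/6371.2 = 0.013875 rad
φ₂ = arcsin(sin φ₁ cos δ + cos φ₁ sin δ cos θ)
   = arcsin(0.85073·0.99990 + 0.52561·0.01387·0.99337) = 59.08039°
λ₂ = λ₁ + atan2(sin θ sin δ cos φ₁, cos δ − sin φ₁ sin φ₂) = -125.26752°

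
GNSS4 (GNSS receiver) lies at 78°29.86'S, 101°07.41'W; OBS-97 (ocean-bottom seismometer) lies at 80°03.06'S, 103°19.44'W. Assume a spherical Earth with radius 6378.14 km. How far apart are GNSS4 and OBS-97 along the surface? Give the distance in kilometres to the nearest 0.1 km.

GNSS4: φ = -78.49767°, λ = -101.12350°
OBS-97: φ = -80.05100°, λ = -103.32400°
Δφ = -1.5533°,  Δλ = -2.2005°
a = sin²(Δφ/2) + cos φ₁ cos φ₂ sin²(Δλ/2) = 0.000196
c = 2·arcsin(√a) = 0.028032 rad = 1.6061°
d = R·c = 6378.14 × 0.028032 = 178.8 km

178.8 km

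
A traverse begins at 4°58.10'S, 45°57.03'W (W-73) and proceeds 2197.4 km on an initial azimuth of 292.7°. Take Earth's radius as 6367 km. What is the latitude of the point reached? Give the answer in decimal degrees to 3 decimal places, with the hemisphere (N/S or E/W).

2.784°N

W-73: φ = -4.96833°, λ = -45.95050°
δ = d/R = 2197.4/6367 = 0.345123 rad
φ₂ = arcsin(sin φ₁ cos δ + cos φ₁ sin δ cos θ)
   = arcsin(-0.08661·0.94103 + 0.99624·0.33831·0.38591) = 2.78384°
λ₂ = λ₁ + atan2(sin θ sin δ cos φ₁, cos δ − sin φ₁ sin φ₂) = -64.15896°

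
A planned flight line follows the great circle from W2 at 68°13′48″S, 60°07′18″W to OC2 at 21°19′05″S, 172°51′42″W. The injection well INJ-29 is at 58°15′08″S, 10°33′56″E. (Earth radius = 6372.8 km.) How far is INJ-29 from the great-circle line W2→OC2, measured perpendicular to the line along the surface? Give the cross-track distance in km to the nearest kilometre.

2436 km

W2: φ = -68.23000°, λ = -60.12167°
OC2: φ = -21.31806°, λ = -172.86167°
INJ-29: φ = -58.25222°, λ = +10.56556°
δ₁₃ = central angle W2→INJ-29 = 0.546660 rad  (haversine)
θ₁₃ = bearing W2→INJ-29 = 107.207°,  θ₁₂ = bearing W2→OC2 = 241.358°
dₓₜ = R·arcsin(sin δ₁₃ · sin(θ₁₃ − θ₁₂)) = 6372.8·arcsin(0.51984·sin(-134.151°)) = -2435.838 km
|dₓₜ| = 2435.838 km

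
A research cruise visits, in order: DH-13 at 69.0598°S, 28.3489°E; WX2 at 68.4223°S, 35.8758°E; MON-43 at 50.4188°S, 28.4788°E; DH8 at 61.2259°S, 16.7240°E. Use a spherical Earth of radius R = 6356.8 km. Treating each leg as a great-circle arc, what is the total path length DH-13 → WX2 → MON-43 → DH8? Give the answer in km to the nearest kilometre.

DH-13→WX2: c = 0.048881 rad, d = 310.72 km
WX2→MON-43: c = 0.320470 rad, d = 2037.16 km
MON-43→DH8: c = 0.220300 rad, d = 1400.40 km
Total = 310.72 + 2037.16 + 1400.40 = 3748.29 km

3748 km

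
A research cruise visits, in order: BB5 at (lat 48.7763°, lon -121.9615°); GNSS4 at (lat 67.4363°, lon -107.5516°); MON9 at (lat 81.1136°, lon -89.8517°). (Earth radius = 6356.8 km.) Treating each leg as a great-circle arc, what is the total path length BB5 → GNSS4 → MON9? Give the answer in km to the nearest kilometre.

BB5→GNSS4: c = 0.349691 rad, d = 2222.91 km
GNSS4→MON9: c = 0.250305 rad, d = 1591.14 km
Total = 2222.91 + 1591.14 = 3814.05 km

3814 km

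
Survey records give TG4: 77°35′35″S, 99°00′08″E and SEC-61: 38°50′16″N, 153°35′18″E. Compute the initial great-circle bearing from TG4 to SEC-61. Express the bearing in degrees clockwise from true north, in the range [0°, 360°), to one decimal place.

47.8°

TG4: φ = -77.59306°, λ = +99.00222°
SEC-61: φ = +38.83778°, λ = +153.58833°
Δλ = 54.5861°
y = sin Δλ · cos φ₂ = 0.634814
x = cos φ₁ sin φ₂ − sin φ₁ cos φ₂ cos Δλ = 0.575568
θ = atan2(y, x) = 47.8023° → 47.8023° (mod 360°)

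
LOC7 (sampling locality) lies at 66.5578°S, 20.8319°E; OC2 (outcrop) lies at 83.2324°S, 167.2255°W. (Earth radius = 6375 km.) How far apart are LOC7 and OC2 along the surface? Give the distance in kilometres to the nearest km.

Δφ = -16.6746°,  Δλ = 171.9426°
a = sin²(Δφ/2) + cos φ₁ cos φ₂ sin²(Δλ/2) = 0.067674
c = 2·arcsin(√a) = 0.526340 rad = 30.1571°
d = R·c = 6375 × 0.526340 = 3355.4 km

3355 km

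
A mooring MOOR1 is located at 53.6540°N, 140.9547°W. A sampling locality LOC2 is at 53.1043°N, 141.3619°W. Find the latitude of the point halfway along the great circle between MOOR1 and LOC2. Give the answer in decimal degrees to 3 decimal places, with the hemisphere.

Bx = cos φ₂ cos Δλ = 0.600345,  By = cos φ₂ sin Δλ = -0.004267
φₘ = atan2(sin φ₁ + sin φ₂, √((cos φ₁ + Bx)² + By²)) = 53.37932°
λₘ = λ₁ + atan2(By, cos φ₁ + Bx) = -141.15961°

53.379°N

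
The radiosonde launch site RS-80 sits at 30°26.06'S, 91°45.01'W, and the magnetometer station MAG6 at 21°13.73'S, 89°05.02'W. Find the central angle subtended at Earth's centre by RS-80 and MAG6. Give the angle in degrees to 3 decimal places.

RS-80: φ = -30.43433°, λ = -91.75017°
MAG6: φ = -21.22883°, λ = -89.08367°
Δφ = 9.2055°,  Δλ = 2.6665°
a = sin²(Δφ/2) + cos φ₁ cos φ₂ sin²(Δλ/2) = 0.006875
c = 2·arcsin(√a) = 0.166018 rad = 9.5121°

9.512°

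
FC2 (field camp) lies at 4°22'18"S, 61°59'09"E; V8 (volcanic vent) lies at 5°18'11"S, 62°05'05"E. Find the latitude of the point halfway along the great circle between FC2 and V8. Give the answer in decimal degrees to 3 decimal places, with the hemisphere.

FC2: φ = -4.37167°, λ = +61.98583°
V8: φ = -5.30306°, λ = +62.08472°
Bx = cos φ₂ cos Δλ = 0.995718,  By = cos φ₂ sin Δλ = 0.001719
φₘ = atan2(sin φ₁ + sin φ₂, √((cos φ₁ + Bx)² + By²)) = -4.83736°
λₘ = λ₁ + atan2(By, cos φ₁ + Bx) = 62.03524°

4.837°S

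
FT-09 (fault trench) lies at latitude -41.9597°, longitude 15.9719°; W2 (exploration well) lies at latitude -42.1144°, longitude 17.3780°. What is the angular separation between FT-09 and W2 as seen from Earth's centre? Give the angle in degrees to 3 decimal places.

Δφ = -0.1547°,  Δλ = 1.4061°
a = sin²(Δφ/2) + cos φ₁ cos φ₂ sin²(Δλ/2) = 0.000085
c = 2·arcsin(√a) = 0.018426 rad = 1.0557°

1.056°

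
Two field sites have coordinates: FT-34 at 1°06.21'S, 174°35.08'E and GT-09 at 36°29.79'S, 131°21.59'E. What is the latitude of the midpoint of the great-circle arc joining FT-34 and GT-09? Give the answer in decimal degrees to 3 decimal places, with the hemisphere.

20.094°S

FT-34: φ = -1.10350°, λ = +174.58467°
GT-09: φ = -36.49650°, λ = +131.35983°
Bx = cos φ₂ cos Δλ = 0.585774,  By = cos φ₂ sin Δλ = -0.550557
φₘ = atan2(sin φ₁ + sin φ₂, √((cos φ₁ + Bx)² + By²)) = -20.09415°
λₘ = λ₁ + atan2(By, cos φ₁ + Bx) = 155.43637°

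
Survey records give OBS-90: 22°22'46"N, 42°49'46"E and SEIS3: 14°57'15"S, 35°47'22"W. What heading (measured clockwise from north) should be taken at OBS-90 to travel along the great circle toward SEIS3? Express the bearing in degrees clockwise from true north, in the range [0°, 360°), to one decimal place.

OBS-90: φ = +22.37944°, λ = +42.82944°
SEIS3: φ = -14.95417°, λ = -35.78944°
Δλ = -78.6189°
y = sin Δλ · cos φ₂ = -0.947135
x = cos φ₁ sin φ₂ − sin φ₁ cos φ₂ cos Δλ = -0.311199
θ = atan2(y, x) = -108.1889° → 251.8111° (mod 360°)

251.8°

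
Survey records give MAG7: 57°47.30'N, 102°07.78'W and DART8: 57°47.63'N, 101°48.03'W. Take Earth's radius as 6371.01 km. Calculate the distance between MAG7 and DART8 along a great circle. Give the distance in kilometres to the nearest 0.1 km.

19.5 km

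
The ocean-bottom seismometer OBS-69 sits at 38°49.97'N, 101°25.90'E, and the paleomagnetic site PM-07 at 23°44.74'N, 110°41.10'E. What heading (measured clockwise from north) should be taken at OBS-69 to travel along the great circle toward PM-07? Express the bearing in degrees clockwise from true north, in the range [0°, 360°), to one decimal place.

OBS-69: φ = +38.83283°, λ = +101.43167°
PM-07: φ = +23.74567°, λ = +110.68500°
Δλ = 9.2533°
y = sin Δλ · cos φ₂ = 0.147187
x = cos φ₁ sin φ₂ − sin φ₁ cos φ₂ cos Δλ = -0.252819
θ = atan2(y, x) = 149.7928° → 149.7928° (mod 360°)

149.8°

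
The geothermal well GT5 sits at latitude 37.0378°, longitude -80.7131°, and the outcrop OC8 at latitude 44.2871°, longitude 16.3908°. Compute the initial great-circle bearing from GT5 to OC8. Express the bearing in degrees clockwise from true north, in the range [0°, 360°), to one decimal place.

49.3°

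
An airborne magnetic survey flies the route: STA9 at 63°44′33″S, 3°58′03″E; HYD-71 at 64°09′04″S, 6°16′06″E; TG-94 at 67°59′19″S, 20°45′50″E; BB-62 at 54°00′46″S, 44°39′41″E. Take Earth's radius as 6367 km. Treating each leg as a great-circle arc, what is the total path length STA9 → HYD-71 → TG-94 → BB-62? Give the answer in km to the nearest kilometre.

STA9: φ = -63.74250°, λ = +3.96750°
HYD-71: φ = -64.15111°, λ = +6.26833°
TG-94: φ = -67.98861°, λ = +20.76389°
BB-62: φ = -54.01278°, λ = +44.66139°
STA9→HYD-71: c = 0.019023 rad, d = 121.12 km
HYD-71→TG-94: c = 0.122091 rad, d = 777.36 km
TG-94→BB-62: c = 0.312663 rad, d = 1990.73 km
Total = 121.12 + 777.36 + 1990.73 = 2889.20 km

2889 km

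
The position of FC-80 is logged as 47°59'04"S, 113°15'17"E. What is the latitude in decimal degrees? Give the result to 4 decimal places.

47° + 59′/60 + 4″/3600 = 47 + 0.98333 + 0.00111 = 47.9844°

47.9844°S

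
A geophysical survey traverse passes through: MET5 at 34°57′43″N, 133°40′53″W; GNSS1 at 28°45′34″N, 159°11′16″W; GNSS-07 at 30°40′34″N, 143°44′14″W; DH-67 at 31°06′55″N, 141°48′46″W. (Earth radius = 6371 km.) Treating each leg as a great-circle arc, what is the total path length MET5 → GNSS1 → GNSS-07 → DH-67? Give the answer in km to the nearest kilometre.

MET5: φ = +34.96194°, λ = -133.68139°
GNSS1: φ = +28.75944°, λ = -159.18778°
GNSS-07: φ = +30.67611°, λ = -143.73722°
DH-67: φ = +31.11528°, λ = -141.81278°
MET5→GNSS1: c = 0.392057 rad, d = 2497.80 km
GNSS1→GNSS-07: c = 0.236378 rad, d = 1505.97 km
GNSS-07→DH-67: c = 0.029823 rad, d = 190.00 km
Total = 2497.80 + 1505.97 + 190.00 = 4193.77 km

4194 km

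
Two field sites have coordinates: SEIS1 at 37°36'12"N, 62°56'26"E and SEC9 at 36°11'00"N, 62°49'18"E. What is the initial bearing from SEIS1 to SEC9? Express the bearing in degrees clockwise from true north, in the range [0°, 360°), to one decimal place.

183.9°

SEIS1: φ = +37.60333°, λ = +62.94056°
SEC9: φ = +36.18333°, λ = +62.82167°
Δλ = -0.1189°
y = sin Δλ · cos φ₂ = -0.001675
x = cos φ₁ sin φ₂ − sin φ₁ cos φ₂ cos Δλ = -0.024780
θ = atan2(y, x) = -176.1335° → 183.8665° (mod 360°)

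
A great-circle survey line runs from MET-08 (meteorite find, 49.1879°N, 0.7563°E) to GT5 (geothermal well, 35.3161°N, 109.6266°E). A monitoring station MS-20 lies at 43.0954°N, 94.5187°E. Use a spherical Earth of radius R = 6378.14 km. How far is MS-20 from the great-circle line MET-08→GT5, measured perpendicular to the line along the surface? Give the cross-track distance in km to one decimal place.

δ₁₃ = central angle MET-08→MS-20 = 1.063542 rad  (haversine)
θ₁₃ = bearing MET-08→MS-20 = 56.471°,  θ₁₂ = bearing MET-08→GT5 = 53.202°
dₓₜ = R·arcsin(sin δ₁₃ · sin(θ₁₃ − θ₁₂)) = 6378.14·arcsin(0.87408·sin(3.269°)) = 318.035 km
|dₓₜ| = 318.035 km

318.0 km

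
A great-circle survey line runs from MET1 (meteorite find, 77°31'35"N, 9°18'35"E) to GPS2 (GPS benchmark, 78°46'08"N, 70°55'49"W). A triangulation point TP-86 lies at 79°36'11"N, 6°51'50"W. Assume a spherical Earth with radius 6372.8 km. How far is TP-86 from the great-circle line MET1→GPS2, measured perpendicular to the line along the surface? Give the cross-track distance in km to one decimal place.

17.8 km

MET1: φ = +77.52639°, λ = +9.30972°
GPS2: φ = +78.76889°, λ = -70.93028°
TP-86: φ = +79.60306°, λ = -6.86389°
δ₁₃ = central angle MET1→TP-86 = 0.066337 rad  (haversine)
θ₁₃ = bearing MET1→TP-86 = 310.682°,  θ₁₂ = bearing MET1→GPS2 = 313.099°
dₓₜ = R·arcsin(sin δ₁₃ · sin(θ₁₃ − θ₁₂)) = 6372.8·arcsin(0.06629·sin(-2.417°)) = -17.815 km
|dₓₜ| = 17.815 km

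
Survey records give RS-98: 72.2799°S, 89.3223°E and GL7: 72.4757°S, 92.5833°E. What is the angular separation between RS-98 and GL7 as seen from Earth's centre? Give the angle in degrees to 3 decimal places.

1.006°

Δφ = -0.1958°,  Δλ = 3.2610°
a = sin²(Δφ/2) + cos φ₁ cos φ₂ sin²(Δλ/2) = 0.000077
c = 2·arcsin(√a) = 0.017564 rad = 1.0063°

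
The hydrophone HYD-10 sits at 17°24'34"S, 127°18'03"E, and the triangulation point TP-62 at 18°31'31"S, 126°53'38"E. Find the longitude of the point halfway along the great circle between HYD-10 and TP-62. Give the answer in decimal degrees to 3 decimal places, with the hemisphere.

127.098°E

HYD-10: φ = -17.40944°, λ = +127.30083°
TP-62: φ = -18.52528°, λ = +126.89389°
Bx = cos φ₂ cos Δλ = 0.948160,  By = cos φ₂ sin Δλ = -0.006734
φₘ = atan2(sin φ₁ + sin φ₂, √((cos φ₁ + Bx)² + By²)) = -17.96747°
λₘ = λ₁ + atan2(By, cos φ₁ + Bx) = 127.09800°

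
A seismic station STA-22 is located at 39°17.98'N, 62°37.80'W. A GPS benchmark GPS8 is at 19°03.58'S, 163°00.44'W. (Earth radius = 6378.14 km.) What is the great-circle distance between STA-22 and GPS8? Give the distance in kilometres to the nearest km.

STA-22: φ = +39.29967°, λ = -62.63000°
GPS8: φ = -19.05967°, λ = -163.00733°
Δφ = -58.3593°,  Δλ = -100.3773°
a = sin²(Δφ/2) + cos φ₁ cos φ₂ sin²(Δλ/2) = 0.669291
c = 2·arcsin(√a) = 1.916205 rad = 109.7905°
d = R·c = 6378.14 × 1.916205 = 12221.8 km

12222 km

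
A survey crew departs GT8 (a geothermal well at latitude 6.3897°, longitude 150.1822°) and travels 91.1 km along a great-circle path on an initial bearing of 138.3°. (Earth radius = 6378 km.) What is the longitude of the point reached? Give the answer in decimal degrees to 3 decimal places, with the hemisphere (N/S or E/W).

150.729°E

δ = d/R = 91.1/6378 = 0.014283 rad
φ₂ = arcsin(sin φ₁ cos δ + cos φ₁ sin δ cos θ)
   = arcsin(0.11129·0.99990 + 0.99379·0.01428·-0.74664) = 5.77838°
λ₂ = λ₁ + atan2(sin θ sin δ cos φ₁, cos δ − sin φ₁ sin φ₂) = 150.72938°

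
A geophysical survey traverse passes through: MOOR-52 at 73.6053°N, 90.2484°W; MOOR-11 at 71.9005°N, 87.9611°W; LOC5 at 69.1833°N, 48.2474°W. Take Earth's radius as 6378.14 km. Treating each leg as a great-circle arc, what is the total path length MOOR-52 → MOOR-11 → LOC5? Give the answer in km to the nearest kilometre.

1679 km

MOOR-52→MOOR-11: c = 0.032017 rad, d = 204.21 km
MOOR-11→LOC5: c = 0.231168 rad, d = 1474.42 km
Total = 204.21 + 1474.42 = 1678.63 km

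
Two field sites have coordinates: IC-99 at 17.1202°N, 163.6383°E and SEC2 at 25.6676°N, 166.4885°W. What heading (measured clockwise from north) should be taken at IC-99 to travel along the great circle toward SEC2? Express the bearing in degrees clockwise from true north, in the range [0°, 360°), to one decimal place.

67.7°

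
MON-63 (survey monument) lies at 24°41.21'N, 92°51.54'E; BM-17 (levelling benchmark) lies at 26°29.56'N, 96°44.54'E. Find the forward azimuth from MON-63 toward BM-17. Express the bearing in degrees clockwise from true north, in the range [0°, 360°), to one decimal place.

MON-63: φ = +24.68683°, λ = +92.85900°
BM-17: φ = +26.49267°, λ = +96.74233°
Δλ = 3.8833°
y = sin Δλ · cos φ₂ = 0.060613
x = cos φ₁ sin φ₂ − sin φ₁ cos φ₂ cos Δλ = 0.032371
θ = atan2(y, x) = 61.8954° → 61.8954° (mod 360°)

61.9°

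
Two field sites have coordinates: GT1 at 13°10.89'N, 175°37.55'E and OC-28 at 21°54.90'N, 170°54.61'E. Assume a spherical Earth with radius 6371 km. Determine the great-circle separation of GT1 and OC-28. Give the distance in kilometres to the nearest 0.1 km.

1092.0 km

GT1: φ = +13.18150°, λ = +175.62583°
OC-28: φ = +21.91500°, λ = +170.91017°
Δφ = 8.7335°,  Δλ = -4.7157°
a = sin²(Δφ/2) + cos φ₁ cos φ₂ sin²(Δλ/2) = 0.007326
c = 2·arcsin(√a) = 0.171396 rad = 9.8203°
d = R·c = 6371 × 0.171396 = 1092.0 km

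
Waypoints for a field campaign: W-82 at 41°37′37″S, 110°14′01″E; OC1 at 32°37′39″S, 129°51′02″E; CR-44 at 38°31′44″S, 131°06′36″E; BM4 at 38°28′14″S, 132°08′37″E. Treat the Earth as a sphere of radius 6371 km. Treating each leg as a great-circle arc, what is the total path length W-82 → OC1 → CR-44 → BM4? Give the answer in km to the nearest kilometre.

W-82: φ = -41.62694°, λ = +110.23361°
OC1: φ = -32.62750°, λ = +129.85056°
CR-44: φ = -38.52889°, λ = +131.11000°
BM4: φ = -38.47056°, λ = +132.14361°
W-82→OC1: c = 0.313854 rad, d = 1999.56 km
OC1→CR-44: c = 0.104535 rad, d = 665.99 km
CR-44→BM4: c = 0.014155 rad, d = 90.18 km
Total = 1999.56 + 665.99 + 90.18 = 2755.74 km

2756 km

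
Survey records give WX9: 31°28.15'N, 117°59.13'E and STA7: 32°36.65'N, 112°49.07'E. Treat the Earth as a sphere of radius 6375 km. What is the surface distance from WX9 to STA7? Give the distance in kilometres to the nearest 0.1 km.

503.6 km

WX9: φ = +31.46917°, λ = +117.98550°
STA7: φ = +32.61083°, λ = +112.81783°
Δφ = 1.1417°,  Δλ = -5.1677°
a = sin²(Δφ/2) + cos φ₁ cos φ₂ sin²(Δλ/2) = 0.001559
c = 2·arcsin(√a) = 0.078999 rad = 4.5263°
d = R·c = 6375 × 0.078999 = 503.6 km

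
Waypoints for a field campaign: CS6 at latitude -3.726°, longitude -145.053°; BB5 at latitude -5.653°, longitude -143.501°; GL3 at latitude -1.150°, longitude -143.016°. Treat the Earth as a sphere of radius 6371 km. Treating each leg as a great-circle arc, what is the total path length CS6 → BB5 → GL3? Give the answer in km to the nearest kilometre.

CS6→BB5: c = 0.043127 rad, d = 274.76 km
BB5→GL3: c = 0.079045 rad, d = 503.59 km
Total = 274.76 + 503.59 = 778.35 km

778 km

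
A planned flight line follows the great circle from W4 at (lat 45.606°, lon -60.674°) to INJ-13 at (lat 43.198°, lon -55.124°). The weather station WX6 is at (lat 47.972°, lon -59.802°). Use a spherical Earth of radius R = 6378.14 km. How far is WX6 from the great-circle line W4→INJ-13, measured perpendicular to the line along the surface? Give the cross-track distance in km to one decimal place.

δ₁₃ = central angle W4→WX6 = 0.042588 rad  (haversine)
θ₁₃ = bearing W4→WX6 = 13.846°,  θ₁₂ = bearing W4→INJ-13 = 119.305°
dₓₜ = R·arcsin(sin δ₁₃ · sin(θ₁₃ − θ₁₂)) = 6378.14·arcsin(0.04258·sin(-105.459°)) = -261.800 km
|dₓₜ| = 261.800 km

261.8 km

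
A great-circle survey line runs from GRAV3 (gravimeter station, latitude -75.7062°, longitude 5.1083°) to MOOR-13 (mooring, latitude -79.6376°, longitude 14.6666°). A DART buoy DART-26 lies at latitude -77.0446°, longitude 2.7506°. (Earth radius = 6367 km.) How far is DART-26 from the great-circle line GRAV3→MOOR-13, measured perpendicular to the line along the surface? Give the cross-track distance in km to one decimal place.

112.3 km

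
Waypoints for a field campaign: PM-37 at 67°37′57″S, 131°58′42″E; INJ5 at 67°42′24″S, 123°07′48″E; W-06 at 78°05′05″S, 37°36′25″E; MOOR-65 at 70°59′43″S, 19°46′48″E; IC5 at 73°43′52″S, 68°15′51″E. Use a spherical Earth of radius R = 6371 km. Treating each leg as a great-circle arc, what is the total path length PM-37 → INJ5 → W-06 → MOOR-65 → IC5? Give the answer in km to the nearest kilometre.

5629 km

PM-37: φ = -67.63250°, λ = +131.97833°
INJ5: φ = -67.70667°, λ = +123.13000°
W-06: φ = -78.08472°, λ = +37.60694°
MOOR-65: φ = -70.99528°, λ = +19.78000°
IC5: φ = -73.73111°, λ = +68.26417°
PM-37→INJ5: c = 0.058641 rad, d = 373.60 km
INJ5→W-06: c = 0.424045 rad, d = 2701.59 km
W-06→MOOR-65: c = 0.147603 rad, d = 940.38 km
MOOR-65→IC5: c = 0.253261 rad, d = 1613.53 km
Total = 373.60 + 2701.59 + 940.38 + 1613.53 = 5629.09 km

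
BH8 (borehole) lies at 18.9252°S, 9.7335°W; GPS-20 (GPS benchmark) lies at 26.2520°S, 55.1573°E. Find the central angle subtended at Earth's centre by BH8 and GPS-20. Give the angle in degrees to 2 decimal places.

59.77°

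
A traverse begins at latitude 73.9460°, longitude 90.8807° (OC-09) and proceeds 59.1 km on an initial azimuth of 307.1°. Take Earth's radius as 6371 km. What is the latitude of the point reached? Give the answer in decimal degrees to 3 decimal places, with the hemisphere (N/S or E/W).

δ = d/R = 59.1/6371 = 0.009276 rad
φ₂ = arcsin(sin φ₁ cos δ + cos φ₁ sin δ cos θ)
   = arcsin(0.96100·0.99996 + 0.27654·0.00928·0.60321) = 74.26104°
λ₂ = λ₁ + atan2(sin θ sin δ cos φ₁, cos δ − sin φ₁ sin φ₂) = 89.31774°

74.261°N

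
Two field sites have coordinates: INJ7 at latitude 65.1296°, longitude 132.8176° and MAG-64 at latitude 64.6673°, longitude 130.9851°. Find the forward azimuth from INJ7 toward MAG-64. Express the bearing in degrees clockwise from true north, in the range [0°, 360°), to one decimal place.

240.1°

Δλ = -1.8325°
y = sin Δλ · cos φ₂ = -0.013682
x = cos φ₁ sin φ₂ − sin φ₁ cos φ₂ cos Δλ = -0.007870
θ = atan2(y, x) = -119.9072° → 240.0928° (mod 360°)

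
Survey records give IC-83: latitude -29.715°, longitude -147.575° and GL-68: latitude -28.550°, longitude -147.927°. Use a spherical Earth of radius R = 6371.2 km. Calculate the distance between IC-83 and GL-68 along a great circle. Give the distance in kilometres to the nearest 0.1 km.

Δφ = 1.1650°,  Δλ = -0.3520°
a = sin²(Δφ/2) + cos φ₁ cos φ₂ sin²(Δλ/2) = 0.000111
c = 2·arcsin(√a) = 0.021029 rad = 1.2049°
d = R·c = 6371.2 × 0.021029 = 134.0 km

134.0 km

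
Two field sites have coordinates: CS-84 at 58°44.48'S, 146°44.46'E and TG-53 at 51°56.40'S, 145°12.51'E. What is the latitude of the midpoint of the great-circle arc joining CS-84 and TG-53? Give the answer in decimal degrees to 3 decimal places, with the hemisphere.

CS-84: φ = -58.74133°, λ = +146.74100°
TG-53: φ = -51.94000°, λ = +145.20850°
Bx = cos φ₂ cos Δλ = 0.616266,  By = cos φ₂ sin Δλ = -0.016487
φₘ = atan2(sin φ₁ + sin φ₂, √((cos φ₁ + Bx)² + By²)) = -55.34305°
λₘ = λ₁ + atan2(By, cos φ₁ + Bx) = 145.90889°

55.343°S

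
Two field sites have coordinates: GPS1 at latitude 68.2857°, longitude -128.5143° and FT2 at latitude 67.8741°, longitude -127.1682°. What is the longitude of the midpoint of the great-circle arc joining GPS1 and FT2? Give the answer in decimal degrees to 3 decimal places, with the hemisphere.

127.835°W

Bx = cos φ₂ cos Δλ = 0.376539,  By = cos φ₂ sin Δλ = 0.008848
φₘ = atan2(sin φ₁ + sin φ₂, √((cos φ₁ + Bx)² + By²)) = 68.08127°
λₘ = λ₁ + atan2(By, cos φ₁ + Bx) = -127.83524°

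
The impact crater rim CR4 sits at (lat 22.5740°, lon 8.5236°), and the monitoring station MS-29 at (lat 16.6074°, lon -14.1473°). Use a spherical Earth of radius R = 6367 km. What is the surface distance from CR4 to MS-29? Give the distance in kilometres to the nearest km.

Δφ = -5.9666°,  Δλ = -22.6709°
a = sin²(Δφ/2) + cos φ₁ cos φ₂ sin²(Δλ/2) = 0.036894
c = 2·arcsin(√a) = 0.386557 rad = 22.1481°
d = R·c = 6367 × 0.386557 = 2461.2 km

2461 km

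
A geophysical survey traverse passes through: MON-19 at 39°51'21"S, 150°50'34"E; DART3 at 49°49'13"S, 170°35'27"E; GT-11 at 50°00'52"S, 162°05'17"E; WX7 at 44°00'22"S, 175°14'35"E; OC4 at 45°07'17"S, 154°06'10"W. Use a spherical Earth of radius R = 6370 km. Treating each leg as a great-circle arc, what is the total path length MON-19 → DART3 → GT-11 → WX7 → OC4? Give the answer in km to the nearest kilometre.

6124 km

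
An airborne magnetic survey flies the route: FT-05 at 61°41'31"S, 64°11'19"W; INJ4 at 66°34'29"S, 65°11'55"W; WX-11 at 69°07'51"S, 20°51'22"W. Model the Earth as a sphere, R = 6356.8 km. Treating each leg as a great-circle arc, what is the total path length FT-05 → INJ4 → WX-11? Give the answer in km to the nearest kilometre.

FT-05: φ = -61.69194°, λ = -64.18861°
INJ4: φ = -66.57472°, λ = -65.19861°
WX-11: φ = -69.13083°, λ = -20.85611°
FT-05→INJ4: c = 0.085564 rad, d = 543.91 km
INJ4→WX-11: c = 0.288515 rad, d = 1834.03 km
Total = 543.91 + 1834.03 = 2377.95 km

2378 km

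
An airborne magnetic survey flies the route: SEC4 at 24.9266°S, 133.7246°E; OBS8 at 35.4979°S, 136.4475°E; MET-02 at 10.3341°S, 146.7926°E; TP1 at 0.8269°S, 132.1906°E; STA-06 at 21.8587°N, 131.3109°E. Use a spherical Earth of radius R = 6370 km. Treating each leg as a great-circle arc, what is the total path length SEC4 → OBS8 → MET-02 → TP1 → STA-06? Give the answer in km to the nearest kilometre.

SEC4→OBS8: c = 0.188994 rad, d = 1203.89 km
OBS8→MET-02: c = 0.468878 rad, d = 2986.75 km
MET-02→TP1: c = 0.302843 rad, d = 1929.11 km
TP1→STA-06: c = 0.396222 rad, d = 2523.93 km
Total = 1203.89 + 2986.75 + 1929.11 + 2523.93 = 8643.68 km

8644 km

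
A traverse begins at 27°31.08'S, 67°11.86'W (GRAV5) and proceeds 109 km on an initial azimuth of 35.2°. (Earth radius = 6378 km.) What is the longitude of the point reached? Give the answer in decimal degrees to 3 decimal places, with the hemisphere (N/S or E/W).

GRAV5: φ = -27.51800°, λ = -67.19767°
δ = d/R = 109/6378 = 0.017090 rad
φ₂ = arcsin(sin φ₁ cos δ + cos φ₁ sin δ cos θ)
   = arcsin(-0.46203·0.99985 + 0.88687·0.01709·0.81714) = -26.71644°
λ₂ = λ₁ + atan2(sin θ sin δ cos φ₁, cos δ − sin φ₁ sin φ₂) = -66.56579°

66.566°W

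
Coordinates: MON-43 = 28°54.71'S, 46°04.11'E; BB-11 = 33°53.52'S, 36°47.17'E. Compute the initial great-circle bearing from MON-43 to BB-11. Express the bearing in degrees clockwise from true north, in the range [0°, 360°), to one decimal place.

235.5°

MON-43: φ = -28.91183°, λ = +46.06850°
BB-11: φ = -33.89200°, λ = +36.78617°
Δλ = -9.2823°
y = sin Δλ · cos φ₂ = -0.133893
x = cos φ₁ sin φ₂ − sin φ₁ cos φ₂ cos Δλ = -0.092066
θ = atan2(y, x) = -124.5127° → 235.4873° (mod 360°)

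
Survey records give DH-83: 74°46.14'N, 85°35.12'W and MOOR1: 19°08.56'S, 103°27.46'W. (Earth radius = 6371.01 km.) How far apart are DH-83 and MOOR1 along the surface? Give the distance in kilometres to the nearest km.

DH-83: φ = +74.76900°, λ = -85.58533°
MOOR1: φ = -19.14267°, λ = -103.45767°
Δφ = -93.9117°,  Δλ = -17.8723°
a = sin²(Δφ/2) + cos φ₁ cos φ₂ sin²(Δλ/2) = 0.540098
c = 2·arcsin(√a) = 1.651078 rad = 94.5998°
d = R·c = 6371.01 × 1.651078 = 10519.0 km

10519 km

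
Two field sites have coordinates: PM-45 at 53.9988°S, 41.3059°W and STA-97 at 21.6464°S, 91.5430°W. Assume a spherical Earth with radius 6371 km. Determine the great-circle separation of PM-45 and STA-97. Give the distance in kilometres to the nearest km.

5517 km

Δφ = 32.3524°,  Δλ = -50.2371°
a = sin²(Δφ/2) + cos φ₁ cos φ₂ sin²(Δλ/2) = 0.176062
c = 2·arcsin(√a) = 0.866005 rad = 49.6184°
d = R·c = 6371 × 0.866005 = 5517.3 km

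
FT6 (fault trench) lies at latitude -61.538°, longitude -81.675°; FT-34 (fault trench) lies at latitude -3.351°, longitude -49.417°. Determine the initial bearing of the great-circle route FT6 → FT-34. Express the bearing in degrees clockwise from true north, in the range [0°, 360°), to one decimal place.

36.7°

Δλ = 32.2580°
y = sin Δλ · cos φ₂ = 0.532820
x = cos φ₁ sin φ₂ − sin φ₁ cos φ₂ cos Δλ = 0.714314
θ = atan2(y, x) = 36.7199° → 36.7199° (mod 360°)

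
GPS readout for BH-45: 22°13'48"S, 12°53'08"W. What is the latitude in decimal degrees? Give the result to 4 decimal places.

22.2300°S

22° + 13′/60 + 48″/3600 = 22 + 0.21667 + 0.01333 = 22.2300°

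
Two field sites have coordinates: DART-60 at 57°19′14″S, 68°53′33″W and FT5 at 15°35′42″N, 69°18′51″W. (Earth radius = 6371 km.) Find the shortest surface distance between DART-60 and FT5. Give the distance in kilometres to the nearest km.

DART-60: φ = -57.32056°, λ = -68.89250°
FT5: φ = +15.59500°, λ = -69.31417°
Δφ = 72.9156°,  Δλ = -0.4217°
a = sin²(Δφ/2) + cos φ₁ cos φ₂ sin²(Δλ/2) = 0.353117
c = 2·arcsin(√a) = 1.272631 rad = 72.9164°
d = R·c = 6371 × 1.272631 = 8107.9 km

8108 km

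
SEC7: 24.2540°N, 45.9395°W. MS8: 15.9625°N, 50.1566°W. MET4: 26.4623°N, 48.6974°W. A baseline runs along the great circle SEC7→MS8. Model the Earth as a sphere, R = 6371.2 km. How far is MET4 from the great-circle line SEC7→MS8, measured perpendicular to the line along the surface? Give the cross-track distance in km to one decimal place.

δ₁₃ = central angle SEC7→MET4 = 0.058112 rad  (haversine)
θ₁₃ = bearing SEC7→MET4 = 312.128°,  θ₁₂ = bearing SEC7→MS8 = 206.286°
dₓₜ = R·arcsin(sin δ₁₃ · sin(θ₁₃ − θ₁₂)) = 6371.2·arcsin(0.05808·sin(105.842°)) = 356.166 km
|dₓₜ| = 356.166 km

356.2 km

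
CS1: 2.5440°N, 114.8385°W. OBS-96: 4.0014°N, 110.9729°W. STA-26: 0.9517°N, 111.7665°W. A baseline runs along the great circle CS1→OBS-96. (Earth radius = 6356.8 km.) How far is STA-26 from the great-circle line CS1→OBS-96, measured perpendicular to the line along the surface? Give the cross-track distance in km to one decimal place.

285.8 km

δ₁₃ = central angle CS1→STA-26 = 0.060367 rad  (haversine)
θ₁₃ = bearing CS1→STA-26 = 117.357°,  θ₁₂ = bearing CS1→OBS-96 = 69.209°
dₓₜ = R·arcsin(sin δ₁₃ · sin(θ₁₃ − θ₁₂)) = 6356.8·arcsin(0.06033·sin(48.148°)) = 285.759 km
|dₓₜ| = 285.759 km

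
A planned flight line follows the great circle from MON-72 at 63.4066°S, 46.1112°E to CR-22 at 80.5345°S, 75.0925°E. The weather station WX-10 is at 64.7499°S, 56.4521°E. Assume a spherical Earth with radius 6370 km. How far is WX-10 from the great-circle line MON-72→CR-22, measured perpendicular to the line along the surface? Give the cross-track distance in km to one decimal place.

δ₁₃ = central angle MON-72→WX-10 = 0.082200 rad  (haversine)
θ₁₃ = bearing MON-72→WX-10 = 111.160°,  θ₁₂ = bearing MON-72→CR-22 = 165.714°
dₓₜ = R·arcsin(sin δ₁₃ · sin(θ₁₃ − θ₁₂)) = 6370·arcsin(0.08211·sin(-54.554°)) = -426.405 km
|dₓₜ| = 426.405 km

426.4 km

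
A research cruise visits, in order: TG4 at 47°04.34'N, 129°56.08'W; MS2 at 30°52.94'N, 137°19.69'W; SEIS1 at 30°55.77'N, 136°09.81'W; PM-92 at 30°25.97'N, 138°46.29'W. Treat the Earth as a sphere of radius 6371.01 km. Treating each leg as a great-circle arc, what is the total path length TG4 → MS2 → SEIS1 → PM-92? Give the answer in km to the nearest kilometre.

TG4: φ = +47.07233°, λ = -129.93467°
MS2: φ = +30.88233°, λ = -137.32817°
SEIS1: φ = +30.92950°, λ = -136.16350°
PM-92: φ = +30.43283°, λ = -138.77150°
TG4→MS2: c = 0.299505 rad, d = 1908.15 km
MS2→SEIS1: c = 0.017460 rad, d = 111.24 km
SEIS1→PM-92: c = 0.040094 rad, d = 255.44 km
Total = 1908.15 + 111.24 + 255.44 = 2274.83 km

2275 km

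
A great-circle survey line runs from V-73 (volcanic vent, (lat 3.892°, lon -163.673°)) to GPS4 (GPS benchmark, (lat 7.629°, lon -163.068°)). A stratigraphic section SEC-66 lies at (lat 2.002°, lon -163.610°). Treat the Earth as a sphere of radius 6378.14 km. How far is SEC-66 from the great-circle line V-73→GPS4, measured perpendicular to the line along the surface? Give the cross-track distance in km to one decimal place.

40.3 km

δ₁₃ = central angle V-73→SEC-66 = 0.033005 rad  (haversine)
θ₁₃ = bearing V-73→SEC-66 = 178.092°,  θ₁₂ = bearing V-73→GPS4 = 9.122°
dₓₜ = R·arcsin(sin δ₁₃ · sin(θ₁₃ − θ₁₂)) = 6378.14·arcsin(0.03300·sin(168.970°)) = 40.269 km
|dₓₜ| = 40.269 km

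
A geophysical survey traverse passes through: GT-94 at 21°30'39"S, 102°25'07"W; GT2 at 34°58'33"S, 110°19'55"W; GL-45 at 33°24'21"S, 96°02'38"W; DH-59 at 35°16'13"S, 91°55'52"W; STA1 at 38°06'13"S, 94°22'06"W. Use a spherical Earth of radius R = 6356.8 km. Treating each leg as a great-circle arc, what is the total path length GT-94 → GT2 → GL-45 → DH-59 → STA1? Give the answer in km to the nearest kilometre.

3814 km

GT-94: φ = -21.51083°, λ = -102.41861°
GT2: φ = -34.97583°, λ = -110.33194°
GL-45: φ = -33.40583°, λ = -96.04389°
DH-59: φ = -35.27028°, λ = -91.93111°
STA1: φ = -38.10361°, λ = -94.36833°
GT-94→GT2: c = 0.264386 rad, d = 1680.65 km
GT2→GL-45: c = 0.207903 rad, d = 1321.60 km
GL-45→DH-59: c = 0.067608 rad, d = 429.77 km
DH-59→STA1: c = 0.060069 rad, d = 381.85 km
Total = 1680.65 + 1321.60 + 429.77 + 381.85 = 3813.87 km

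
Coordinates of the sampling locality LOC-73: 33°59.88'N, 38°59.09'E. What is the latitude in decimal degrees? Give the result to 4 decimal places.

33.9980°N

33° + 59.88′/60 = 33 + 0.99800 = 33.9980°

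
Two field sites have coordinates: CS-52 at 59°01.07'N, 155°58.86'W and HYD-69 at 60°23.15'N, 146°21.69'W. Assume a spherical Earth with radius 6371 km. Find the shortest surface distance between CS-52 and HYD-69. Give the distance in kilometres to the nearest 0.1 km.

CS-52: φ = +59.01783°, λ = -155.98100°
HYD-69: φ = +60.38583°, λ = -146.36150°
Δφ = 1.3680°,  Δλ = 9.6195°
a = sin²(Δφ/2) + cos φ₁ cos φ₂ sin²(Δλ/2) = 0.001931
c = 2·arcsin(√a) = 0.087912 rad = 5.0370°
d = R·c = 6371 × 0.087912 = 560.1 km

560.1 km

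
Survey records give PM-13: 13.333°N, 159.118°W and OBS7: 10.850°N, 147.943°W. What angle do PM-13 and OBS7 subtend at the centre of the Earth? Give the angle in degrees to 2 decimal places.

11.20°

Δφ = -2.4830°,  Δλ = 11.1750°
a = sin²(Δφ/2) + cos φ₁ cos φ₂ sin²(Δλ/2) = 0.009529
c = 2·arcsin(√a) = 0.195546 rad = 11.2039°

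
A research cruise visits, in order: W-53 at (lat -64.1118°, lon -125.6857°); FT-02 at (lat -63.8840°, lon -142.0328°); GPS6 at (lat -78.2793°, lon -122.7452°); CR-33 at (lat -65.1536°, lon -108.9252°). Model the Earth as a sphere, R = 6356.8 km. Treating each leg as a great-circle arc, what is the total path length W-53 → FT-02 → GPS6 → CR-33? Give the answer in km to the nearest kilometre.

4038 km

W-53→FT-02: c = 0.124801 rad, d = 793.33 km
FT-02→GPS6: c = 0.270698 rad, d = 1720.77 km
GPS6→CR-33: c = 0.239725 rad, d = 1523.89 km
Total = 793.33 + 1720.77 + 1523.89 = 4037.99 km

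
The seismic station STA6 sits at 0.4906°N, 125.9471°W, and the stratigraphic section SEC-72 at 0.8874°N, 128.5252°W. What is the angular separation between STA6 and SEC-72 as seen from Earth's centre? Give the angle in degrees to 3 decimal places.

Δφ = 0.3968°,  Δλ = -2.5781°
a = sin²(Δφ/2) + cos φ₁ cos φ₂ sin²(Δλ/2) = 0.000518
c = 2·arcsin(√a) = 0.045523 rad = 2.6083°

2.608°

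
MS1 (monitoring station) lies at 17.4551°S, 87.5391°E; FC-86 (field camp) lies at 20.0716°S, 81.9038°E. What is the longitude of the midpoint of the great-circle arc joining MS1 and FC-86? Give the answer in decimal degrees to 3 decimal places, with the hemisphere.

84.743°E

Bx = cos φ₂ cos Δλ = 0.934725,  By = cos φ₂ sin Δλ = -0.092232
φₘ = atan2(sin φ₁ + sin φ₂, √((cos φ₁ + Bx)² + By²)) = -18.78447°
λₘ = λ₁ + atan2(By, cos φ₁ + Bx) = 84.74333°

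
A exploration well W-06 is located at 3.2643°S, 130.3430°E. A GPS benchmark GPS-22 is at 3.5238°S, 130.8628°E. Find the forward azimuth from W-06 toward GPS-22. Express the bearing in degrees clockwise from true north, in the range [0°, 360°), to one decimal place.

Δλ = 0.5198°
y = sin Δλ · cos φ₂ = 0.009055
x = cos φ₁ sin φ₂ − sin φ₁ cos φ₂ cos Δλ = -0.004531
θ = atan2(y, x) = 116.5852° → 116.5852° (mod 360°)

116.6°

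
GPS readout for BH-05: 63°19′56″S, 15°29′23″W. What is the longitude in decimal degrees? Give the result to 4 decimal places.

15° + 29′/60 + 23″/3600 = 15 + 0.48333 + 0.00639 = 15.4897°

15.4897°W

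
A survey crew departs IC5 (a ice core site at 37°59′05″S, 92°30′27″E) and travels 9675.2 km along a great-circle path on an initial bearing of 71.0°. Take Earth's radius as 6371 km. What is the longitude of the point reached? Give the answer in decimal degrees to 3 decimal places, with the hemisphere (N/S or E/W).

IC5: φ = -37.98472°, λ = +92.50750°
δ = d/R = 9675.2/6371 = 1.518631 rad
φ₂ = arcsin(sin φ₁ cos δ + cos φ₁ sin δ cos θ)
   = arcsin(-0.61545·0.05214 + 0.78817·0.99864·0.32557) = 12.95379°
λ₂ = λ₁ + atan2(sin θ sin δ cos φ₁, cos δ − sin φ₁ sin φ₂) = 168.17825°

168.178°E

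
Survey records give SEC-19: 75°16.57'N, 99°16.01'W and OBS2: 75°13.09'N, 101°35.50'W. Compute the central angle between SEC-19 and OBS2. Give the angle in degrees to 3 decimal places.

SEC-19: φ = +75.27617°, λ = -99.26683°
OBS2: φ = +75.21817°, λ = -101.59167°
Δφ = -0.0580°,  Δλ = -2.3248°
a = sin²(Δφ/2) + cos φ₁ cos φ₂ sin²(Δλ/2) = 0.000027
c = 2·arcsin(√a) = 0.010381 rad = 0.5948°

0.595°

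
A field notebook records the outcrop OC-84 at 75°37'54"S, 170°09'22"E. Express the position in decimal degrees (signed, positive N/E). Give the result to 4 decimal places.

lat: 75.6317° S → -75.6317°
lon: 170.1561° E → +170.1561°

-75.6317°, +170.1561°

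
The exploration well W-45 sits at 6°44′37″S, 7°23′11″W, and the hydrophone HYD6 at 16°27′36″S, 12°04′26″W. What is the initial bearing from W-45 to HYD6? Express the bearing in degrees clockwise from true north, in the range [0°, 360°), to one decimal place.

W-45: φ = -6.74361°, λ = -7.38639°
HYD6: φ = -16.46000°, λ = -12.07389°
Δλ = -4.6875°
y = sin Δλ · cos φ₂ = -0.078372
x = cos φ₁ sin φ₂ − sin φ₁ cos φ₂ cos Δλ = -0.169148
θ = atan2(y, x) = -155.1401° → 204.8599° (mod 360°)

204.9°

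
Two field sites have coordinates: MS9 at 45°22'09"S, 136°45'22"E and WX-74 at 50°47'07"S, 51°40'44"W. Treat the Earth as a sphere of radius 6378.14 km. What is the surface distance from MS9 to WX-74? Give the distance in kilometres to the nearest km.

9303 km

MS9: φ = -45.36917°, λ = +136.75611°
WX-74: φ = -50.78528°, λ = -51.67889°
Δφ = -5.4161°,  Δλ = 171.5650°
a = sin²(Δφ/2) + cos φ₁ cos φ₂ sin²(Δλ/2) = 0.443993
c = 2·arcsin(√a) = 1.458547 rad = 83.5686°
d = R·c = 6378.14 × 1.458547 = 9302.8 km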